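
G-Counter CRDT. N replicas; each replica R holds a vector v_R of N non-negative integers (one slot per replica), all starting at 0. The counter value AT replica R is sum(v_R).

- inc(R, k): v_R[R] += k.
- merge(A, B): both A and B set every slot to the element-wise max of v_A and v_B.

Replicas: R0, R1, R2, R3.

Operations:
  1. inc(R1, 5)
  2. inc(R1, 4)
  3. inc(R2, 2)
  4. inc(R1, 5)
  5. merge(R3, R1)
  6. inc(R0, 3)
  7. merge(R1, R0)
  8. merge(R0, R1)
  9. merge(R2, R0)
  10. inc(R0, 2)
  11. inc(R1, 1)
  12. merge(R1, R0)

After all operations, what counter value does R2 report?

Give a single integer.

Answer: 19

Derivation:
Op 1: inc R1 by 5 -> R1=(0,5,0,0) value=5
Op 2: inc R1 by 4 -> R1=(0,9,0,0) value=9
Op 3: inc R2 by 2 -> R2=(0,0,2,0) value=2
Op 4: inc R1 by 5 -> R1=(0,14,0,0) value=14
Op 5: merge R3<->R1 -> R3=(0,14,0,0) R1=(0,14,0,0)
Op 6: inc R0 by 3 -> R0=(3,0,0,0) value=3
Op 7: merge R1<->R0 -> R1=(3,14,0,0) R0=(3,14,0,0)
Op 8: merge R0<->R1 -> R0=(3,14,0,0) R1=(3,14,0,0)
Op 9: merge R2<->R0 -> R2=(3,14,2,0) R0=(3,14,2,0)
Op 10: inc R0 by 2 -> R0=(5,14,2,0) value=21
Op 11: inc R1 by 1 -> R1=(3,15,0,0) value=18
Op 12: merge R1<->R0 -> R1=(5,15,2,0) R0=(5,15,2,0)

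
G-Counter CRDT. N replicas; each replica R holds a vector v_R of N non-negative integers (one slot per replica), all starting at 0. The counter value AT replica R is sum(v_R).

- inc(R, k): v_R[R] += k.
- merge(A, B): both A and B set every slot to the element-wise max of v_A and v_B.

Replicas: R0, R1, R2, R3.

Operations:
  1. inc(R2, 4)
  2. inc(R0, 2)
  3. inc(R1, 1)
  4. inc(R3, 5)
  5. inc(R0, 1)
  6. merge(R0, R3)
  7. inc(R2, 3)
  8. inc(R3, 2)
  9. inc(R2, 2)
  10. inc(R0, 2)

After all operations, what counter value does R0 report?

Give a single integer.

Op 1: inc R2 by 4 -> R2=(0,0,4,0) value=4
Op 2: inc R0 by 2 -> R0=(2,0,0,0) value=2
Op 3: inc R1 by 1 -> R1=(0,1,0,0) value=1
Op 4: inc R3 by 5 -> R3=(0,0,0,5) value=5
Op 5: inc R0 by 1 -> R0=(3,0,0,0) value=3
Op 6: merge R0<->R3 -> R0=(3,0,0,5) R3=(3,0,0,5)
Op 7: inc R2 by 3 -> R2=(0,0,7,0) value=7
Op 8: inc R3 by 2 -> R3=(3,0,0,7) value=10
Op 9: inc R2 by 2 -> R2=(0,0,9,0) value=9
Op 10: inc R0 by 2 -> R0=(5,0,0,5) value=10

Answer: 10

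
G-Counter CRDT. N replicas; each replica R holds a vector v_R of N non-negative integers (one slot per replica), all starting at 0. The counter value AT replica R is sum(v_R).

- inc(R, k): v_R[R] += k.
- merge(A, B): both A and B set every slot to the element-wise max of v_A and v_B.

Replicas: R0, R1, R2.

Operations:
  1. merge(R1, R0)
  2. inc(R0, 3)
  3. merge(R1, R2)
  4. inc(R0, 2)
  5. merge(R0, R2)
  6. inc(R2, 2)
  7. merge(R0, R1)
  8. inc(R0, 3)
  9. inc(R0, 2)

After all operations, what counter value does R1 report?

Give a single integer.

Answer: 5

Derivation:
Op 1: merge R1<->R0 -> R1=(0,0,0) R0=(0,0,0)
Op 2: inc R0 by 3 -> R0=(3,0,0) value=3
Op 3: merge R1<->R2 -> R1=(0,0,0) R2=(0,0,0)
Op 4: inc R0 by 2 -> R0=(5,0,0) value=5
Op 5: merge R0<->R2 -> R0=(5,0,0) R2=(5,0,0)
Op 6: inc R2 by 2 -> R2=(5,0,2) value=7
Op 7: merge R0<->R1 -> R0=(5,0,0) R1=(5,0,0)
Op 8: inc R0 by 3 -> R0=(8,0,0) value=8
Op 9: inc R0 by 2 -> R0=(10,0,0) value=10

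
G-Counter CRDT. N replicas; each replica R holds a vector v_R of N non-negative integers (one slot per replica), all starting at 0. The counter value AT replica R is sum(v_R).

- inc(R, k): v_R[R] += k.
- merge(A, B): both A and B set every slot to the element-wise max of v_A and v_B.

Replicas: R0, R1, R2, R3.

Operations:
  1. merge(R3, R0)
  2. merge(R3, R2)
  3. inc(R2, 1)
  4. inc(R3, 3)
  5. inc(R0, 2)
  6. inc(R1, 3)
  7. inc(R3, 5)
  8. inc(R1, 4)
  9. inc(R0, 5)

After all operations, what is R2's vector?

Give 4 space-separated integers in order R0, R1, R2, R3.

Op 1: merge R3<->R0 -> R3=(0,0,0,0) R0=(0,0,0,0)
Op 2: merge R3<->R2 -> R3=(0,0,0,0) R2=(0,0,0,0)
Op 3: inc R2 by 1 -> R2=(0,0,1,0) value=1
Op 4: inc R3 by 3 -> R3=(0,0,0,3) value=3
Op 5: inc R0 by 2 -> R0=(2,0,0,0) value=2
Op 6: inc R1 by 3 -> R1=(0,3,0,0) value=3
Op 7: inc R3 by 5 -> R3=(0,0,0,8) value=8
Op 8: inc R1 by 4 -> R1=(0,7,0,0) value=7
Op 9: inc R0 by 5 -> R0=(7,0,0,0) value=7

Answer: 0 0 1 0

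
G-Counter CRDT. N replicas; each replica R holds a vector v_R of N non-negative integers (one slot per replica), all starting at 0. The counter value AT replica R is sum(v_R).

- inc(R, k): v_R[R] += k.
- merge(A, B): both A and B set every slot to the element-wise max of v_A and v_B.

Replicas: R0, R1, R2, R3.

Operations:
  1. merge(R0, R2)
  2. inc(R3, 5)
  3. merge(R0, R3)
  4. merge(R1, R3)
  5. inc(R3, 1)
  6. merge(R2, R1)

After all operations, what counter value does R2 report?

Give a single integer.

Op 1: merge R0<->R2 -> R0=(0,0,0,0) R2=(0,0,0,0)
Op 2: inc R3 by 5 -> R3=(0,0,0,5) value=5
Op 3: merge R0<->R3 -> R0=(0,0,0,5) R3=(0,0,0,5)
Op 4: merge R1<->R3 -> R1=(0,0,0,5) R3=(0,0,0,5)
Op 5: inc R3 by 1 -> R3=(0,0,0,6) value=6
Op 6: merge R2<->R1 -> R2=(0,0,0,5) R1=(0,0,0,5)

Answer: 5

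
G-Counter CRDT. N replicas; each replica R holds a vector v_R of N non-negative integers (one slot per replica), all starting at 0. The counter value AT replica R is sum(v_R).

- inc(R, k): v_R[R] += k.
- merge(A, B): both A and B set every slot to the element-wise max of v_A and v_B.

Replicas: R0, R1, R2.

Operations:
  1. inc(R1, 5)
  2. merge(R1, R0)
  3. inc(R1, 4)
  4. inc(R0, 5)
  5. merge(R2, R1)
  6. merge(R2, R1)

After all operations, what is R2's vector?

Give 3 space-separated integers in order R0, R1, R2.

Op 1: inc R1 by 5 -> R1=(0,5,0) value=5
Op 2: merge R1<->R0 -> R1=(0,5,0) R0=(0,5,0)
Op 3: inc R1 by 4 -> R1=(0,9,0) value=9
Op 4: inc R0 by 5 -> R0=(5,5,0) value=10
Op 5: merge R2<->R1 -> R2=(0,9,0) R1=(0,9,0)
Op 6: merge R2<->R1 -> R2=(0,9,0) R1=(0,9,0)

Answer: 0 9 0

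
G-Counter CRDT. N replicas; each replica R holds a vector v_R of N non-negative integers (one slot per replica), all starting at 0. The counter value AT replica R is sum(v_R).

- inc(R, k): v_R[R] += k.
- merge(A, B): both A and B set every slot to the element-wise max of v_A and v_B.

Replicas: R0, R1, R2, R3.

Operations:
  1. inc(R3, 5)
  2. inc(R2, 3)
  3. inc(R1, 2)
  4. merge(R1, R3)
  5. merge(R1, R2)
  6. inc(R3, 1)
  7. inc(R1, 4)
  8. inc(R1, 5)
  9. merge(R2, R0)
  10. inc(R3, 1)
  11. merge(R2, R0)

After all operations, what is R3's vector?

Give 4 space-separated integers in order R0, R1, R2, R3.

Op 1: inc R3 by 5 -> R3=(0,0,0,5) value=5
Op 2: inc R2 by 3 -> R2=(0,0,3,0) value=3
Op 3: inc R1 by 2 -> R1=(0,2,0,0) value=2
Op 4: merge R1<->R3 -> R1=(0,2,0,5) R3=(0,2,0,5)
Op 5: merge R1<->R2 -> R1=(0,2,3,5) R2=(0,2,3,5)
Op 6: inc R3 by 1 -> R3=(0,2,0,6) value=8
Op 7: inc R1 by 4 -> R1=(0,6,3,5) value=14
Op 8: inc R1 by 5 -> R1=(0,11,3,5) value=19
Op 9: merge R2<->R0 -> R2=(0,2,3,5) R0=(0,2,3,5)
Op 10: inc R3 by 1 -> R3=(0,2,0,7) value=9
Op 11: merge R2<->R0 -> R2=(0,2,3,5) R0=(0,2,3,5)

Answer: 0 2 0 7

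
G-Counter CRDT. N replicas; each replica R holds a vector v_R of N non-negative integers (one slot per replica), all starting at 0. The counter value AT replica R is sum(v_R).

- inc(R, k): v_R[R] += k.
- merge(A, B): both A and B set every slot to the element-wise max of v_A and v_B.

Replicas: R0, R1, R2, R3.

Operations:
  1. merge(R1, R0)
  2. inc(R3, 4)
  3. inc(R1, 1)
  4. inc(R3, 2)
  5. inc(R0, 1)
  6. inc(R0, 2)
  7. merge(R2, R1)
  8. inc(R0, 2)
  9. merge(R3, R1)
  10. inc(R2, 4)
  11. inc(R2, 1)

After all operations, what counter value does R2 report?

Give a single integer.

Answer: 6

Derivation:
Op 1: merge R1<->R0 -> R1=(0,0,0,0) R0=(0,0,0,0)
Op 2: inc R3 by 4 -> R3=(0,0,0,4) value=4
Op 3: inc R1 by 1 -> R1=(0,1,0,0) value=1
Op 4: inc R3 by 2 -> R3=(0,0,0,6) value=6
Op 5: inc R0 by 1 -> R0=(1,0,0,0) value=1
Op 6: inc R0 by 2 -> R0=(3,0,0,0) value=3
Op 7: merge R2<->R1 -> R2=(0,1,0,0) R1=(0,1,0,0)
Op 8: inc R0 by 2 -> R0=(5,0,0,0) value=5
Op 9: merge R3<->R1 -> R3=(0,1,0,6) R1=(0,1,0,6)
Op 10: inc R2 by 4 -> R2=(0,1,4,0) value=5
Op 11: inc R2 by 1 -> R2=(0,1,5,0) value=6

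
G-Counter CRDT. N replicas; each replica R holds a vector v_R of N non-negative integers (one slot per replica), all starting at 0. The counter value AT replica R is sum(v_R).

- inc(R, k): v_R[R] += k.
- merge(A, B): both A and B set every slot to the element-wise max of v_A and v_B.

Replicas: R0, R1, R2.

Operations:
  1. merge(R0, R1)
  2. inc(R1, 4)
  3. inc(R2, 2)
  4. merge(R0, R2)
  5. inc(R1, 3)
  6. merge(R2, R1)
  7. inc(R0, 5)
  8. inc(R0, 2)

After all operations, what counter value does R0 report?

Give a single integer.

Answer: 9

Derivation:
Op 1: merge R0<->R1 -> R0=(0,0,0) R1=(0,0,0)
Op 2: inc R1 by 4 -> R1=(0,4,0) value=4
Op 3: inc R2 by 2 -> R2=(0,0,2) value=2
Op 4: merge R0<->R2 -> R0=(0,0,2) R2=(0,0,2)
Op 5: inc R1 by 3 -> R1=(0,7,0) value=7
Op 6: merge R2<->R1 -> R2=(0,7,2) R1=(0,7,2)
Op 7: inc R0 by 5 -> R0=(5,0,2) value=7
Op 8: inc R0 by 2 -> R0=(7,0,2) value=9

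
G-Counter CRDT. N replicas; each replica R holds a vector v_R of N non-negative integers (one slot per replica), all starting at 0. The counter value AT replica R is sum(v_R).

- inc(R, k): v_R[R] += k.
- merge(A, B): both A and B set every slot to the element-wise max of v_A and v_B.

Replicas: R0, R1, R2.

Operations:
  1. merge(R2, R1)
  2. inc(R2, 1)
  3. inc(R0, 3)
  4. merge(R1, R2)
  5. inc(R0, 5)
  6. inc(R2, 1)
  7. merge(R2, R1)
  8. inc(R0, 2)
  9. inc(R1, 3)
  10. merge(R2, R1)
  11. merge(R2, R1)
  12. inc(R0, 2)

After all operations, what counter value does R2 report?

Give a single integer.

Op 1: merge R2<->R1 -> R2=(0,0,0) R1=(0,0,0)
Op 2: inc R2 by 1 -> R2=(0,0,1) value=1
Op 3: inc R0 by 3 -> R0=(3,0,0) value=3
Op 4: merge R1<->R2 -> R1=(0,0,1) R2=(0,0,1)
Op 5: inc R0 by 5 -> R0=(8,0,0) value=8
Op 6: inc R2 by 1 -> R2=(0,0,2) value=2
Op 7: merge R2<->R1 -> R2=(0,0,2) R1=(0,0,2)
Op 8: inc R0 by 2 -> R0=(10,0,0) value=10
Op 9: inc R1 by 3 -> R1=(0,3,2) value=5
Op 10: merge R2<->R1 -> R2=(0,3,2) R1=(0,3,2)
Op 11: merge R2<->R1 -> R2=(0,3,2) R1=(0,3,2)
Op 12: inc R0 by 2 -> R0=(12,0,0) value=12

Answer: 5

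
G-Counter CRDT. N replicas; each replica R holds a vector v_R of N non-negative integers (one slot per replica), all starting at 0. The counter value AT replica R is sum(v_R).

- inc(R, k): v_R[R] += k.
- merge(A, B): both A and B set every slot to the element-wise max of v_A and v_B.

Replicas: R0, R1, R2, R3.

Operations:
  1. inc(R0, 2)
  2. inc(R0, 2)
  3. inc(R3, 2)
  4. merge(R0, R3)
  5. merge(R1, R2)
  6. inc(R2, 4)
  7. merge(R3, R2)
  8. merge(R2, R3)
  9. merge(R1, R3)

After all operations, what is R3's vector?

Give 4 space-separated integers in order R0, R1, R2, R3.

Op 1: inc R0 by 2 -> R0=(2,0,0,0) value=2
Op 2: inc R0 by 2 -> R0=(4,0,0,0) value=4
Op 3: inc R3 by 2 -> R3=(0,0,0,2) value=2
Op 4: merge R0<->R3 -> R0=(4,0,0,2) R3=(4,0,0,2)
Op 5: merge R1<->R2 -> R1=(0,0,0,0) R2=(0,0,0,0)
Op 6: inc R2 by 4 -> R2=(0,0,4,0) value=4
Op 7: merge R3<->R2 -> R3=(4,0,4,2) R2=(4,0,4,2)
Op 8: merge R2<->R3 -> R2=(4,0,4,2) R3=(4,0,4,2)
Op 9: merge R1<->R3 -> R1=(4,0,4,2) R3=(4,0,4,2)

Answer: 4 0 4 2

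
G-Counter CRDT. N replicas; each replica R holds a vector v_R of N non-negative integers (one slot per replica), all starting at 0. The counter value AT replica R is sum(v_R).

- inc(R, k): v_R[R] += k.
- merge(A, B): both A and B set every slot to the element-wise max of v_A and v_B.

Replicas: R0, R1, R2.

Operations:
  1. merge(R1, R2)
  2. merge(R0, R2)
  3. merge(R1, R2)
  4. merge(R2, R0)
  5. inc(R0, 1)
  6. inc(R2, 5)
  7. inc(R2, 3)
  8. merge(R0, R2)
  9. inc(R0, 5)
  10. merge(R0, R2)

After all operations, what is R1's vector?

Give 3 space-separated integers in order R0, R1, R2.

Answer: 0 0 0

Derivation:
Op 1: merge R1<->R2 -> R1=(0,0,0) R2=(0,0,0)
Op 2: merge R0<->R2 -> R0=(0,0,0) R2=(0,0,0)
Op 3: merge R1<->R2 -> R1=(0,0,0) R2=(0,0,0)
Op 4: merge R2<->R0 -> R2=(0,0,0) R0=(0,0,0)
Op 5: inc R0 by 1 -> R0=(1,0,0) value=1
Op 6: inc R2 by 5 -> R2=(0,0,5) value=5
Op 7: inc R2 by 3 -> R2=(0,0,8) value=8
Op 8: merge R0<->R2 -> R0=(1,0,8) R2=(1,0,8)
Op 9: inc R0 by 5 -> R0=(6,0,8) value=14
Op 10: merge R0<->R2 -> R0=(6,0,8) R2=(6,0,8)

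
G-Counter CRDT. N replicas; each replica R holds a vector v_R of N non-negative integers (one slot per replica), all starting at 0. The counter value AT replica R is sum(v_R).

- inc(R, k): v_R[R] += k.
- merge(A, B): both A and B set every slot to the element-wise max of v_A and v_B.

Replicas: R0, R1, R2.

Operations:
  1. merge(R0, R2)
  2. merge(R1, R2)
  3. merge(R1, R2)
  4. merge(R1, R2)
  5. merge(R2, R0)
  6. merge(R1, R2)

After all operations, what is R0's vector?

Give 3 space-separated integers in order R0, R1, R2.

Answer: 0 0 0

Derivation:
Op 1: merge R0<->R2 -> R0=(0,0,0) R2=(0,0,0)
Op 2: merge R1<->R2 -> R1=(0,0,0) R2=(0,0,0)
Op 3: merge R1<->R2 -> R1=(0,0,0) R2=(0,0,0)
Op 4: merge R1<->R2 -> R1=(0,0,0) R2=(0,0,0)
Op 5: merge R2<->R0 -> R2=(0,0,0) R0=(0,0,0)
Op 6: merge R1<->R2 -> R1=(0,0,0) R2=(0,0,0)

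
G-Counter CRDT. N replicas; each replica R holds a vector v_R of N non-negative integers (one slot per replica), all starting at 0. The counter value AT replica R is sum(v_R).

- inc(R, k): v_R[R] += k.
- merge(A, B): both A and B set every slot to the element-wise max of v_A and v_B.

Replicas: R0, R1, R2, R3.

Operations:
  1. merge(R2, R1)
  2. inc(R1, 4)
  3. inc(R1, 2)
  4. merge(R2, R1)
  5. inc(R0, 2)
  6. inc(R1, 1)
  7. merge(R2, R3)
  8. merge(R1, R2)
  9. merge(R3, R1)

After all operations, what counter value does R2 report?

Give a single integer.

Op 1: merge R2<->R1 -> R2=(0,0,0,0) R1=(0,0,0,0)
Op 2: inc R1 by 4 -> R1=(0,4,0,0) value=4
Op 3: inc R1 by 2 -> R1=(0,6,0,0) value=6
Op 4: merge R2<->R1 -> R2=(0,6,0,0) R1=(0,6,0,0)
Op 5: inc R0 by 2 -> R0=(2,0,0,0) value=2
Op 6: inc R1 by 1 -> R1=(0,7,0,0) value=7
Op 7: merge R2<->R3 -> R2=(0,6,0,0) R3=(0,6,0,0)
Op 8: merge R1<->R2 -> R1=(0,7,0,0) R2=(0,7,0,0)
Op 9: merge R3<->R1 -> R3=(0,7,0,0) R1=(0,7,0,0)

Answer: 7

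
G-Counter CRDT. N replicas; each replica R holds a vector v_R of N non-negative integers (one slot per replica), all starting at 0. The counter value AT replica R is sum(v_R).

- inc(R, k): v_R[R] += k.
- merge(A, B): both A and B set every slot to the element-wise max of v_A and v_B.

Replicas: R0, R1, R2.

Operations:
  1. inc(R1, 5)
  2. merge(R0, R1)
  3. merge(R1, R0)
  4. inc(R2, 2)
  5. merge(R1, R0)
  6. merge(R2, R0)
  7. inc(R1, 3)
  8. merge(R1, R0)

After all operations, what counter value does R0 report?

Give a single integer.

Op 1: inc R1 by 5 -> R1=(0,5,0) value=5
Op 2: merge R0<->R1 -> R0=(0,5,0) R1=(0,5,0)
Op 3: merge R1<->R0 -> R1=(0,5,0) R0=(0,5,0)
Op 4: inc R2 by 2 -> R2=(0,0,2) value=2
Op 5: merge R1<->R0 -> R1=(0,5,0) R0=(0,5,0)
Op 6: merge R2<->R0 -> R2=(0,5,2) R0=(0,5,2)
Op 7: inc R1 by 3 -> R1=(0,8,0) value=8
Op 8: merge R1<->R0 -> R1=(0,8,2) R0=(0,8,2)

Answer: 10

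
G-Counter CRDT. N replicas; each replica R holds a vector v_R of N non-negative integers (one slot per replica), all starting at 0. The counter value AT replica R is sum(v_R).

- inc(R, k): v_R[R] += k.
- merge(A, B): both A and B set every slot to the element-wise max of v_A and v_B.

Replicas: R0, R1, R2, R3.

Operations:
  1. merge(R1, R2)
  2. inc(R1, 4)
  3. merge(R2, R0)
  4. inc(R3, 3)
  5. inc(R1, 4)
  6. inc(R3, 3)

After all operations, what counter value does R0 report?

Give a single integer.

Op 1: merge R1<->R2 -> R1=(0,0,0,0) R2=(0,0,0,0)
Op 2: inc R1 by 4 -> R1=(0,4,0,0) value=4
Op 3: merge R2<->R0 -> R2=(0,0,0,0) R0=(0,0,0,0)
Op 4: inc R3 by 3 -> R3=(0,0,0,3) value=3
Op 5: inc R1 by 4 -> R1=(0,8,0,0) value=8
Op 6: inc R3 by 3 -> R3=(0,0,0,6) value=6

Answer: 0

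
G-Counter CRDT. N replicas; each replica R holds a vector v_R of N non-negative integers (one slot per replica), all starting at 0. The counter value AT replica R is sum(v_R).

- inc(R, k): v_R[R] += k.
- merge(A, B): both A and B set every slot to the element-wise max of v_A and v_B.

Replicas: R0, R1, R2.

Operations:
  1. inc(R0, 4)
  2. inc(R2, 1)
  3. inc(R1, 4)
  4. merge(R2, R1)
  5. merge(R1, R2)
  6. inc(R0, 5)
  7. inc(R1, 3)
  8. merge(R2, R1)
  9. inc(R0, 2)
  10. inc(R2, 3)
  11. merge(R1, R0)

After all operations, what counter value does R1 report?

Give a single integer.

Answer: 19

Derivation:
Op 1: inc R0 by 4 -> R0=(4,0,0) value=4
Op 2: inc R2 by 1 -> R2=(0,0,1) value=1
Op 3: inc R1 by 4 -> R1=(0,4,0) value=4
Op 4: merge R2<->R1 -> R2=(0,4,1) R1=(0,4,1)
Op 5: merge R1<->R2 -> R1=(0,4,1) R2=(0,4,1)
Op 6: inc R0 by 5 -> R0=(9,0,0) value=9
Op 7: inc R1 by 3 -> R1=(0,7,1) value=8
Op 8: merge R2<->R1 -> R2=(0,7,1) R1=(0,7,1)
Op 9: inc R0 by 2 -> R0=(11,0,0) value=11
Op 10: inc R2 by 3 -> R2=(0,7,4) value=11
Op 11: merge R1<->R0 -> R1=(11,7,1) R0=(11,7,1)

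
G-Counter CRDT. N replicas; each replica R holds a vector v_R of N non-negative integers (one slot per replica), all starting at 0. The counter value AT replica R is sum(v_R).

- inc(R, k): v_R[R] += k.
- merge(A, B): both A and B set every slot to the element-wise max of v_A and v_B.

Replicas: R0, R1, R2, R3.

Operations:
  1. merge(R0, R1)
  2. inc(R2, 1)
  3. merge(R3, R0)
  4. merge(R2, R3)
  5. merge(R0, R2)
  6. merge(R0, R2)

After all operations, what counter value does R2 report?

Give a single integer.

Op 1: merge R0<->R1 -> R0=(0,0,0,0) R1=(0,0,0,0)
Op 2: inc R2 by 1 -> R2=(0,0,1,0) value=1
Op 3: merge R3<->R0 -> R3=(0,0,0,0) R0=(0,0,0,0)
Op 4: merge R2<->R3 -> R2=(0,0,1,0) R3=(0,0,1,0)
Op 5: merge R0<->R2 -> R0=(0,0,1,0) R2=(0,0,1,0)
Op 6: merge R0<->R2 -> R0=(0,0,1,0) R2=(0,0,1,0)

Answer: 1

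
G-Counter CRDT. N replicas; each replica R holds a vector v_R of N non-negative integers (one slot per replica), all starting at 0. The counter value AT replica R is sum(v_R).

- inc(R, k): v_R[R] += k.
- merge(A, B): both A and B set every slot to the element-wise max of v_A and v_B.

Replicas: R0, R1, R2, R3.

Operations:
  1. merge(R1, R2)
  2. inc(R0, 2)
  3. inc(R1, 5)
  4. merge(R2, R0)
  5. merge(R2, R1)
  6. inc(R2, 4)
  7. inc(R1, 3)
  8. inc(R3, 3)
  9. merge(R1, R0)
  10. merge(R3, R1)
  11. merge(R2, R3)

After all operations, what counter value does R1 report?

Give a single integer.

Op 1: merge R1<->R2 -> R1=(0,0,0,0) R2=(0,0,0,0)
Op 2: inc R0 by 2 -> R0=(2,0,0,0) value=2
Op 3: inc R1 by 5 -> R1=(0,5,0,0) value=5
Op 4: merge R2<->R0 -> R2=(2,0,0,0) R0=(2,0,0,0)
Op 5: merge R2<->R1 -> R2=(2,5,0,0) R1=(2,5,0,0)
Op 6: inc R2 by 4 -> R2=(2,5,4,0) value=11
Op 7: inc R1 by 3 -> R1=(2,8,0,0) value=10
Op 8: inc R3 by 3 -> R3=(0,0,0,3) value=3
Op 9: merge R1<->R0 -> R1=(2,8,0,0) R0=(2,8,0,0)
Op 10: merge R3<->R1 -> R3=(2,8,0,3) R1=(2,8,0,3)
Op 11: merge R2<->R3 -> R2=(2,8,4,3) R3=(2,8,4,3)

Answer: 13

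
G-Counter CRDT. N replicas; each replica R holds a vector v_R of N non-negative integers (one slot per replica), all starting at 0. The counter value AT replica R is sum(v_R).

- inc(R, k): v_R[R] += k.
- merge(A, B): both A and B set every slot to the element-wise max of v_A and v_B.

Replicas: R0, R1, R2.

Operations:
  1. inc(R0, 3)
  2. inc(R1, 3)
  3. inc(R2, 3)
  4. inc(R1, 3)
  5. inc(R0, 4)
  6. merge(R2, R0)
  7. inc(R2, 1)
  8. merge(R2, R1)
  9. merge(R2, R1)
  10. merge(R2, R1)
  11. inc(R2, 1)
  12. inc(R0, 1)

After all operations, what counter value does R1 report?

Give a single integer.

Op 1: inc R0 by 3 -> R0=(3,0,0) value=3
Op 2: inc R1 by 3 -> R1=(0,3,0) value=3
Op 3: inc R2 by 3 -> R2=(0,0,3) value=3
Op 4: inc R1 by 3 -> R1=(0,6,0) value=6
Op 5: inc R0 by 4 -> R0=(7,0,0) value=7
Op 6: merge R2<->R0 -> R2=(7,0,3) R0=(7,0,3)
Op 7: inc R2 by 1 -> R2=(7,0,4) value=11
Op 8: merge R2<->R1 -> R2=(7,6,4) R1=(7,6,4)
Op 9: merge R2<->R1 -> R2=(7,6,4) R1=(7,6,4)
Op 10: merge R2<->R1 -> R2=(7,6,4) R1=(7,6,4)
Op 11: inc R2 by 1 -> R2=(7,6,5) value=18
Op 12: inc R0 by 1 -> R0=(8,0,3) value=11

Answer: 17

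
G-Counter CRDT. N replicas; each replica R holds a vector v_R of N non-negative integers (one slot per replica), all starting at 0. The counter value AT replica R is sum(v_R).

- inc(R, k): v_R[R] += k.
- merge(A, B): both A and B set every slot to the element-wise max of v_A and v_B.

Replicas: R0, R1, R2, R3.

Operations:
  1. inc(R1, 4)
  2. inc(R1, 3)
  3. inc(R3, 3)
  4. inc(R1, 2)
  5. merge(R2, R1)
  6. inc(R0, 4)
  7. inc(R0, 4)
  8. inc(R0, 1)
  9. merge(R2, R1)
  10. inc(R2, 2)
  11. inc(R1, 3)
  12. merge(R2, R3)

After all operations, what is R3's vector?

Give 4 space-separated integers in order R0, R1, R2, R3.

Answer: 0 9 2 3

Derivation:
Op 1: inc R1 by 4 -> R1=(0,4,0,0) value=4
Op 2: inc R1 by 3 -> R1=(0,7,0,0) value=7
Op 3: inc R3 by 3 -> R3=(0,0,0,3) value=3
Op 4: inc R1 by 2 -> R1=(0,9,0,0) value=9
Op 5: merge R2<->R1 -> R2=(0,9,0,0) R1=(0,9,0,0)
Op 6: inc R0 by 4 -> R0=(4,0,0,0) value=4
Op 7: inc R0 by 4 -> R0=(8,0,0,0) value=8
Op 8: inc R0 by 1 -> R0=(9,0,0,0) value=9
Op 9: merge R2<->R1 -> R2=(0,9,0,0) R1=(0,9,0,0)
Op 10: inc R2 by 2 -> R2=(0,9,2,0) value=11
Op 11: inc R1 by 3 -> R1=(0,12,0,0) value=12
Op 12: merge R2<->R3 -> R2=(0,9,2,3) R3=(0,9,2,3)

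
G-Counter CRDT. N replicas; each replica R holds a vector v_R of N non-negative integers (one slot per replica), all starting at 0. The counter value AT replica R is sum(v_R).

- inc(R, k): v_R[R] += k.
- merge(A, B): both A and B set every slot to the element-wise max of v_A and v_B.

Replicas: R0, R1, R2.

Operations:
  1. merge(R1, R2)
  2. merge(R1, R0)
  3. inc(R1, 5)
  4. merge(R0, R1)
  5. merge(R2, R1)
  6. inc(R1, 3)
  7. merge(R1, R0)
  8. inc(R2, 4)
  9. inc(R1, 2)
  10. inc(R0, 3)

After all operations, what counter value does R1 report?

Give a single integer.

Op 1: merge R1<->R2 -> R1=(0,0,0) R2=(0,0,0)
Op 2: merge R1<->R0 -> R1=(0,0,0) R0=(0,0,0)
Op 3: inc R1 by 5 -> R1=(0,5,0) value=5
Op 4: merge R0<->R1 -> R0=(0,5,0) R1=(0,5,0)
Op 5: merge R2<->R1 -> R2=(0,5,0) R1=(0,5,0)
Op 6: inc R1 by 3 -> R1=(0,8,0) value=8
Op 7: merge R1<->R0 -> R1=(0,8,0) R0=(0,8,0)
Op 8: inc R2 by 4 -> R2=(0,5,4) value=9
Op 9: inc R1 by 2 -> R1=(0,10,0) value=10
Op 10: inc R0 by 3 -> R0=(3,8,0) value=11

Answer: 10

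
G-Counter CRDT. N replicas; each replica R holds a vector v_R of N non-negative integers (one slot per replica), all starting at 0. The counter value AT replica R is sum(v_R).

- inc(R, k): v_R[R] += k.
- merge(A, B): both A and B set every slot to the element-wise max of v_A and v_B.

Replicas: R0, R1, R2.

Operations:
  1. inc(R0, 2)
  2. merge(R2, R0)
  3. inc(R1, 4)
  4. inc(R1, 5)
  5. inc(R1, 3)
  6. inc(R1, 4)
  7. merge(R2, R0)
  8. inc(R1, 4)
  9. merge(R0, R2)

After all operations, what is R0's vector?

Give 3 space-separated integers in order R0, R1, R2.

Op 1: inc R0 by 2 -> R0=(2,0,0) value=2
Op 2: merge R2<->R0 -> R2=(2,0,0) R0=(2,0,0)
Op 3: inc R1 by 4 -> R1=(0,4,0) value=4
Op 4: inc R1 by 5 -> R1=(0,9,0) value=9
Op 5: inc R1 by 3 -> R1=(0,12,0) value=12
Op 6: inc R1 by 4 -> R1=(0,16,0) value=16
Op 7: merge R2<->R0 -> R2=(2,0,0) R0=(2,0,0)
Op 8: inc R1 by 4 -> R1=(0,20,0) value=20
Op 9: merge R0<->R2 -> R0=(2,0,0) R2=(2,0,0)

Answer: 2 0 0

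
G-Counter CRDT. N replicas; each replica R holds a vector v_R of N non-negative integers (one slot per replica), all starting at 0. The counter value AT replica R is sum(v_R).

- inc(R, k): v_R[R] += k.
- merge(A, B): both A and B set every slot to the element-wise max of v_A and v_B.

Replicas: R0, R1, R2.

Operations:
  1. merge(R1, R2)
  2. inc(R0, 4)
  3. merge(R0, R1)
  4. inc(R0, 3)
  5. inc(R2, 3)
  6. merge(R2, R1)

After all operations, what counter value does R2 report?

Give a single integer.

Answer: 7

Derivation:
Op 1: merge R1<->R2 -> R1=(0,0,0) R2=(0,0,0)
Op 2: inc R0 by 4 -> R0=(4,0,0) value=4
Op 3: merge R0<->R1 -> R0=(4,0,0) R1=(4,0,0)
Op 4: inc R0 by 3 -> R0=(7,0,0) value=7
Op 5: inc R2 by 3 -> R2=(0,0,3) value=3
Op 6: merge R2<->R1 -> R2=(4,0,3) R1=(4,0,3)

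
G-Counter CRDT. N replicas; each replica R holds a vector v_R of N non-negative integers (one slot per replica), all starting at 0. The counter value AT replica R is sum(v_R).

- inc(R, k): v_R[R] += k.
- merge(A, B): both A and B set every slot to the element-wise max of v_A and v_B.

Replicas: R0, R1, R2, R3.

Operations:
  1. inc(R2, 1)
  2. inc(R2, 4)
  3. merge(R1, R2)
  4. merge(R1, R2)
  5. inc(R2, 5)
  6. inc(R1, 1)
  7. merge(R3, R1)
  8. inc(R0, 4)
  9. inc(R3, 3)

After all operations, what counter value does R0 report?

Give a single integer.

Op 1: inc R2 by 1 -> R2=(0,0,1,0) value=1
Op 2: inc R2 by 4 -> R2=(0,0,5,0) value=5
Op 3: merge R1<->R2 -> R1=(0,0,5,0) R2=(0,0,5,0)
Op 4: merge R1<->R2 -> R1=(0,0,5,0) R2=(0,0,5,0)
Op 5: inc R2 by 5 -> R2=(0,0,10,0) value=10
Op 6: inc R1 by 1 -> R1=(0,1,5,0) value=6
Op 7: merge R3<->R1 -> R3=(0,1,5,0) R1=(0,1,5,0)
Op 8: inc R0 by 4 -> R0=(4,0,0,0) value=4
Op 9: inc R3 by 3 -> R3=(0,1,5,3) value=9

Answer: 4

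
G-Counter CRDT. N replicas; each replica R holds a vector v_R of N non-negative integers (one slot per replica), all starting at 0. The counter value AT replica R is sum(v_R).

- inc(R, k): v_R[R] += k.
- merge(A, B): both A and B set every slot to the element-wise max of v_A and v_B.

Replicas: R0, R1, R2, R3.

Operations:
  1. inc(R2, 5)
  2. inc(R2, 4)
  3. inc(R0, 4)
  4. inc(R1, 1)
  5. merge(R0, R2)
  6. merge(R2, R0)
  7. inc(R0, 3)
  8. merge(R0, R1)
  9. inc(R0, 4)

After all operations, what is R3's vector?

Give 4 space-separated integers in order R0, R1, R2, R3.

Answer: 0 0 0 0

Derivation:
Op 1: inc R2 by 5 -> R2=(0,0,5,0) value=5
Op 2: inc R2 by 4 -> R2=(0,0,9,0) value=9
Op 3: inc R0 by 4 -> R0=(4,0,0,0) value=4
Op 4: inc R1 by 1 -> R1=(0,1,0,0) value=1
Op 5: merge R0<->R2 -> R0=(4,0,9,0) R2=(4,0,9,0)
Op 6: merge R2<->R0 -> R2=(4,0,9,0) R0=(4,0,9,0)
Op 7: inc R0 by 3 -> R0=(7,0,9,0) value=16
Op 8: merge R0<->R1 -> R0=(7,1,9,0) R1=(7,1,9,0)
Op 9: inc R0 by 4 -> R0=(11,1,9,0) value=21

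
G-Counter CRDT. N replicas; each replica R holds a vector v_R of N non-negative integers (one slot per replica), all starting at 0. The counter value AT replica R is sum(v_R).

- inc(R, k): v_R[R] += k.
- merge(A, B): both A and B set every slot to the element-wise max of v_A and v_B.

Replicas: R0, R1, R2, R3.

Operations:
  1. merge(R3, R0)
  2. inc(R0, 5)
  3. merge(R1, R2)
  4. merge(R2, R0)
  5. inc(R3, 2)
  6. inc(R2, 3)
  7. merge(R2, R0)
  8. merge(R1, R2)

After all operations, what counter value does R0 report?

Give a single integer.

Op 1: merge R3<->R0 -> R3=(0,0,0,0) R0=(0,0,0,0)
Op 2: inc R0 by 5 -> R0=(5,0,0,0) value=5
Op 3: merge R1<->R2 -> R1=(0,0,0,0) R2=(0,0,0,0)
Op 4: merge R2<->R0 -> R2=(5,0,0,0) R0=(5,0,0,0)
Op 5: inc R3 by 2 -> R3=(0,0,0,2) value=2
Op 6: inc R2 by 3 -> R2=(5,0,3,0) value=8
Op 7: merge R2<->R0 -> R2=(5,0,3,0) R0=(5,0,3,0)
Op 8: merge R1<->R2 -> R1=(5,0,3,0) R2=(5,0,3,0)

Answer: 8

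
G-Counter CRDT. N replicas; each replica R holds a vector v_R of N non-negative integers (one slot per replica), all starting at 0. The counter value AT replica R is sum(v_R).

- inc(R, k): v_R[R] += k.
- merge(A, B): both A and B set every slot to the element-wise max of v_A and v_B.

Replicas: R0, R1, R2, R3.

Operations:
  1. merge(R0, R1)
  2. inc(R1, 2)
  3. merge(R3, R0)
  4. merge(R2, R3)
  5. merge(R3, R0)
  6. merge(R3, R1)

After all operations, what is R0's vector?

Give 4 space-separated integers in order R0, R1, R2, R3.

Answer: 0 0 0 0

Derivation:
Op 1: merge R0<->R1 -> R0=(0,0,0,0) R1=(0,0,0,0)
Op 2: inc R1 by 2 -> R1=(0,2,0,0) value=2
Op 3: merge R3<->R0 -> R3=(0,0,0,0) R0=(0,0,0,0)
Op 4: merge R2<->R3 -> R2=(0,0,0,0) R3=(0,0,0,0)
Op 5: merge R3<->R0 -> R3=(0,0,0,0) R0=(0,0,0,0)
Op 6: merge R3<->R1 -> R3=(0,2,0,0) R1=(0,2,0,0)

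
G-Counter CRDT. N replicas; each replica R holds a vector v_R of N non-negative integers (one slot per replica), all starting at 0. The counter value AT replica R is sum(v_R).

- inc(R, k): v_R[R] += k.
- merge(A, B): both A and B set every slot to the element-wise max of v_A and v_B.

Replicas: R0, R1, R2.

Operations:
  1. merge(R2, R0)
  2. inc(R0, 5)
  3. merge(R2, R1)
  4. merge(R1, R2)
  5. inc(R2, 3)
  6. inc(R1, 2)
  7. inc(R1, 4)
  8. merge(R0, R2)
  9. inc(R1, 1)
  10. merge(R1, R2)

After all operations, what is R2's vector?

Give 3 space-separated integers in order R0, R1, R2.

Answer: 5 7 3

Derivation:
Op 1: merge R2<->R0 -> R2=(0,0,0) R0=(0,0,0)
Op 2: inc R0 by 5 -> R0=(5,0,0) value=5
Op 3: merge R2<->R1 -> R2=(0,0,0) R1=(0,0,0)
Op 4: merge R1<->R2 -> R1=(0,0,0) R2=(0,0,0)
Op 5: inc R2 by 3 -> R2=(0,0,3) value=3
Op 6: inc R1 by 2 -> R1=(0,2,0) value=2
Op 7: inc R1 by 4 -> R1=(0,6,0) value=6
Op 8: merge R0<->R2 -> R0=(5,0,3) R2=(5,0,3)
Op 9: inc R1 by 1 -> R1=(0,7,0) value=7
Op 10: merge R1<->R2 -> R1=(5,7,3) R2=(5,7,3)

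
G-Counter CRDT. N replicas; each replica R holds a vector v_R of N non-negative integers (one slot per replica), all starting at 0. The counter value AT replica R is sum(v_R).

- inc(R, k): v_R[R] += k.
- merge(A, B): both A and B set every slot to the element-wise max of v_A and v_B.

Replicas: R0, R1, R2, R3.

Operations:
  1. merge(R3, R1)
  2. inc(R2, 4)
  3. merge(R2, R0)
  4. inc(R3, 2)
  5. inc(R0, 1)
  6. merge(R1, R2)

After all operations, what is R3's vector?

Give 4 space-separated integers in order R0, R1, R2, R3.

Op 1: merge R3<->R1 -> R3=(0,0,0,0) R1=(0,0,0,0)
Op 2: inc R2 by 4 -> R2=(0,0,4,0) value=4
Op 3: merge R2<->R0 -> R2=(0,0,4,0) R0=(0,0,4,0)
Op 4: inc R3 by 2 -> R3=(0,0,0,2) value=2
Op 5: inc R0 by 1 -> R0=(1,0,4,0) value=5
Op 6: merge R1<->R2 -> R1=(0,0,4,0) R2=(0,0,4,0)

Answer: 0 0 0 2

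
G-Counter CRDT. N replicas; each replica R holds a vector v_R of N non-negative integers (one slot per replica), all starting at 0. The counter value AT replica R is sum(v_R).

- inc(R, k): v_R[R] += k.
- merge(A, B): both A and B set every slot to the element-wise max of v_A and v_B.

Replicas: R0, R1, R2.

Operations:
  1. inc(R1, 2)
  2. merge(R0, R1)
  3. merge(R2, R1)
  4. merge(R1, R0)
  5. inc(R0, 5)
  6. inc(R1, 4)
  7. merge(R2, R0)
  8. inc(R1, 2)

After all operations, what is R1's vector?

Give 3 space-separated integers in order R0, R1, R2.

Answer: 0 8 0

Derivation:
Op 1: inc R1 by 2 -> R1=(0,2,0) value=2
Op 2: merge R0<->R1 -> R0=(0,2,0) R1=(0,2,0)
Op 3: merge R2<->R1 -> R2=(0,2,0) R1=(0,2,0)
Op 4: merge R1<->R0 -> R1=(0,2,0) R0=(0,2,0)
Op 5: inc R0 by 5 -> R0=(5,2,0) value=7
Op 6: inc R1 by 4 -> R1=(0,6,0) value=6
Op 7: merge R2<->R0 -> R2=(5,2,0) R0=(5,2,0)
Op 8: inc R1 by 2 -> R1=(0,8,0) value=8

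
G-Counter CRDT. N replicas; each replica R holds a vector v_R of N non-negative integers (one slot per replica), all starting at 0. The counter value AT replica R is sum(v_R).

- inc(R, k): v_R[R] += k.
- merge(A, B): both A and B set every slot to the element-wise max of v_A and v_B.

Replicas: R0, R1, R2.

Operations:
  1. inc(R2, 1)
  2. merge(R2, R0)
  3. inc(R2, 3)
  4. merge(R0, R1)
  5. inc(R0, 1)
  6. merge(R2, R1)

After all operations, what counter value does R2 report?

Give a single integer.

Answer: 4

Derivation:
Op 1: inc R2 by 1 -> R2=(0,0,1) value=1
Op 2: merge R2<->R0 -> R2=(0,0,1) R0=(0,0,1)
Op 3: inc R2 by 3 -> R2=(0,0,4) value=4
Op 4: merge R0<->R1 -> R0=(0,0,1) R1=(0,0,1)
Op 5: inc R0 by 1 -> R0=(1,0,1) value=2
Op 6: merge R2<->R1 -> R2=(0,0,4) R1=(0,0,4)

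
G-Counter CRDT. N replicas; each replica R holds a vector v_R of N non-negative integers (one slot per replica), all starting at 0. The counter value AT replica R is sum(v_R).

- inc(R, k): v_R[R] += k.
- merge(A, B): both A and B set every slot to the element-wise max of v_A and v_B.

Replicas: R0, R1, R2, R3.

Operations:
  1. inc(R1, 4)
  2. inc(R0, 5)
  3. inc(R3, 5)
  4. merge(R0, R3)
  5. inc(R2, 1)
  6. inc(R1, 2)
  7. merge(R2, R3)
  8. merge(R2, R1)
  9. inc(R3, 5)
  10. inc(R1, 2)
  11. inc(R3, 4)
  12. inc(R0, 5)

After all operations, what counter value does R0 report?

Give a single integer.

Answer: 15

Derivation:
Op 1: inc R1 by 4 -> R1=(0,4,0,0) value=4
Op 2: inc R0 by 5 -> R0=(5,0,0,0) value=5
Op 3: inc R3 by 5 -> R3=(0,0,0,5) value=5
Op 4: merge R0<->R3 -> R0=(5,0,0,5) R3=(5,0,0,5)
Op 5: inc R2 by 1 -> R2=(0,0,1,0) value=1
Op 6: inc R1 by 2 -> R1=(0,6,0,0) value=6
Op 7: merge R2<->R3 -> R2=(5,0,1,5) R3=(5,0,1,5)
Op 8: merge R2<->R1 -> R2=(5,6,1,5) R1=(5,6,1,5)
Op 9: inc R3 by 5 -> R3=(5,0,1,10) value=16
Op 10: inc R1 by 2 -> R1=(5,8,1,5) value=19
Op 11: inc R3 by 4 -> R3=(5,0,1,14) value=20
Op 12: inc R0 by 5 -> R0=(10,0,0,5) value=15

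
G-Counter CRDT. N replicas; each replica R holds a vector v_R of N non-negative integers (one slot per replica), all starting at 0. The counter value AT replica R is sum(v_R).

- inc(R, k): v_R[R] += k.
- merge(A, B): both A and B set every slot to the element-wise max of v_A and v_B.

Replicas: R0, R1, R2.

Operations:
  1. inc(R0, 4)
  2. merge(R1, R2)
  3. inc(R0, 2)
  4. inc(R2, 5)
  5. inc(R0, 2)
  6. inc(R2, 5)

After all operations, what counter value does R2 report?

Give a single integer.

Answer: 10

Derivation:
Op 1: inc R0 by 4 -> R0=(4,0,0) value=4
Op 2: merge R1<->R2 -> R1=(0,0,0) R2=(0,0,0)
Op 3: inc R0 by 2 -> R0=(6,0,0) value=6
Op 4: inc R2 by 5 -> R2=(0,0,5) value=5
Op 5: inc R0 by 2 -> R0=(8,0,0) value=8
Op 6: inc R2 by 5 -> R2=(0,0,10) value=10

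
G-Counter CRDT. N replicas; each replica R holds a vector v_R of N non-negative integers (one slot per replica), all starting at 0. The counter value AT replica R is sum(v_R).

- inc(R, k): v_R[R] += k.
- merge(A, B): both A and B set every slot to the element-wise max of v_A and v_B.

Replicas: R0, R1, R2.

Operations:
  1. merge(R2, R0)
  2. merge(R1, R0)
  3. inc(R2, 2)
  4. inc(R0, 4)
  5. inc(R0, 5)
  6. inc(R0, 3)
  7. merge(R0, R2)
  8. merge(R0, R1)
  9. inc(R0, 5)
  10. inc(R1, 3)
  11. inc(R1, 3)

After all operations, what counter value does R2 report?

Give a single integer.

Answer: 14

Derivation:
Op 1: merge R2<->R0 -> R2=(0,0,0) R0=(0,0,0)
Op 2: merge R1<->R0 -> R1=(0,0,0) R0=(0,0,0)
Op 3: inc R2 by 2 -> R2=(0,0,2) value=2
Op 4: inc R0 by 4 -> R0=(4,0,0) value=4
Op 5: inc R0 by 5 -> R0=(9,0,0) value=9
Op 6: inc R0 by 3 -> R0=(12,0,0) value=12
Op 7: merge R0<->R2 -> R0=(12,0,2) R2=(12,0,2)
Op 8: merge R0<->R1 -> R0=(12,0,2) R1=(12,0,2)
Op 9: inc R0 by 5 -> R0=(17,0,2) value=19
Op 10: inc R1 by 3 -> R1=(12,3,2) value=17
Op 11: inc R1 by 3 -> R1=(12,6,2) value=20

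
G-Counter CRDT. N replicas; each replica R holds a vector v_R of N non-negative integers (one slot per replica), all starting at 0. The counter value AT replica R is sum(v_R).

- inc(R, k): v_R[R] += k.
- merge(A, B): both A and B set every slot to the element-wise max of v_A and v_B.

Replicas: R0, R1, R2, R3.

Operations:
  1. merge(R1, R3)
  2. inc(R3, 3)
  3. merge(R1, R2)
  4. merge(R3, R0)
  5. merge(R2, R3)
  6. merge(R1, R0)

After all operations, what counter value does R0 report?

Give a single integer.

Answer: 3

Derivation:
Op 1: merge R1<->R3 -> R1=(0,0,0,0) R3=(0,0,0,0)
Op 2: inc R3 by 3 -> R3=(0,0,0,3) value=3
Op 3: merge R1<->R2 -> R1=(0,0,0,0) R2=(0,0,0,0)
Op 4: merge R3<->R0 -> R3=(0,0,0,3) R0=(0,0,0,3)
Op 5: merge R2<->R3 -> R2=(0,0,0,3) R3=(0,0,0,3)
Op 6: merge R1<->R0 -> R1=(0,0,0,3) R0=(0,0,0,3)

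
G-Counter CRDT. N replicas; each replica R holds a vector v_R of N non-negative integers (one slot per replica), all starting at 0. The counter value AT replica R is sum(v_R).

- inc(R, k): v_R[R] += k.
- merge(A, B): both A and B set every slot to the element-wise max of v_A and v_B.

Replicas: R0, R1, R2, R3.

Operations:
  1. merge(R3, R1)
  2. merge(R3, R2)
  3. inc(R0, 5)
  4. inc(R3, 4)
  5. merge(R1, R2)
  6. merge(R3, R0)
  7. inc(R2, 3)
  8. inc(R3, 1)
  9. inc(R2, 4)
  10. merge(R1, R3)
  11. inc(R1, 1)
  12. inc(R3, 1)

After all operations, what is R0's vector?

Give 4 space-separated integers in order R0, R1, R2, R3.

Op 1: merge R3<->R1 -> R3=(0,0,0,0) R1=(0,0,0,0)
Op 2: merge R3<->R2 -> R3=(0,0,0,0) R2=(0,0,0,0)
Op 3: inc R0 by 5 -> R0=(5,0,0,0) value=5
Op 4: inc R3 by 4 -> R3=(0,0,0,4) value=4
Op 5: merge R1<->R2 -> R1=(0,0,0,0) R2=(0,0,0,0)
Op 6: merge R3<->R0 -> R3=(5,0,0,4) R0=(5,0,0,4)
Op 7: inc R2 by 3 -> R2=(0,0,3,0) value=3
Op 8: inc R3 by 1 -> R3=(5,0,0,5) value=10
Op 9: inc R2 by 4 -> R2=(0,0,7,0) value=7
Op 10: merge R1<->R3 -> R1=(5,0,0,5) R3=(5,0,0,5)
Op 11: inc R1 by 1 -> R1=(5,1,0,5) value=11
Op 12: inc R3 by 1 -> R3=(5,0,0,6) value=11

Answer: 5 0 0 4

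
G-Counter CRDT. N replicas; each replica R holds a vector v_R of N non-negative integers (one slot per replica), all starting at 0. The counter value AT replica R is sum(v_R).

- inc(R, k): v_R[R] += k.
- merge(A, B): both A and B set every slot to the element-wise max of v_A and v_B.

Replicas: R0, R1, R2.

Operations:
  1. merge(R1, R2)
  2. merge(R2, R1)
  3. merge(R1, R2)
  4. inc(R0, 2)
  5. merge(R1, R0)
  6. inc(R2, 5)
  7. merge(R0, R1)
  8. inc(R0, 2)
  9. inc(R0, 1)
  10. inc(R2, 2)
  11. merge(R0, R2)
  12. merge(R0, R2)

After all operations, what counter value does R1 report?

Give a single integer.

Op 1: merge R1<->R2 -> R1=(0,0,0) R2=(0,0,0)
Op 2: merge R2<->R1 -> R2=(0,0,0) R1=(0,0,0)
Op 3: merge R1<->R2 -> R1=(0,0,0) R2=(0,0,0)
Op 4: inc R0 by 2 -> R0=(2,0,0) value=2
Op 5: merge R1<->R0 -> R1=(2,0,0) R0=(2,0,0)
Op 6: inc R2 by 5 -> R2=(0,0,5) value=5
Op 7: merge R0<->R1 -> R0=(2,0,0) R1=(2,0,0)
Op 8: inc R0 by 2 -> R0=(4,0,0) value=4
Op 9: inc R0 by 1 -> R0=(5,0,0) value=5
Op 10: inc R2 by 2 -> R2=(0,0,7) value=7
Op 11: merge R0<->R2 -> R0=(5,0,7) R2=(5,0,7)
Op 12: merge R0<->R2 -> R0=(5,0,7) R2=(5,0,7)

Answer: 2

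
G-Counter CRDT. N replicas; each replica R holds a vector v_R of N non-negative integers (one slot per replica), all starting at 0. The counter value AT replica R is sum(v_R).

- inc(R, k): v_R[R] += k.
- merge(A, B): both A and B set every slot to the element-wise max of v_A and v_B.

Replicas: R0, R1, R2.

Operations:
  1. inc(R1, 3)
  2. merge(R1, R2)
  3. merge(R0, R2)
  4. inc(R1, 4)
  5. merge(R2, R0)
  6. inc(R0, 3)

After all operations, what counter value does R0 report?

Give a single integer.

Answer: 6

Derivation:
Op 1: inc R1 by 3 -> R1=(0,3,0) value=3
Op 2: merge R1<->R2 -> R1=(0,3,0) R2=(0,3,0)
Op 3: merge R0<->R2 -> R0=(0,3,0) R2=(0,3,0)
Op 4: inc R1 by 4 -> R1=(0,7,0) value=7
Op 5: merge R2<->R0 -> R2=(0,3,0) R0=(0,3,0)
Op 6: inc R0 by 3 -> R0=(3,3,0) value=6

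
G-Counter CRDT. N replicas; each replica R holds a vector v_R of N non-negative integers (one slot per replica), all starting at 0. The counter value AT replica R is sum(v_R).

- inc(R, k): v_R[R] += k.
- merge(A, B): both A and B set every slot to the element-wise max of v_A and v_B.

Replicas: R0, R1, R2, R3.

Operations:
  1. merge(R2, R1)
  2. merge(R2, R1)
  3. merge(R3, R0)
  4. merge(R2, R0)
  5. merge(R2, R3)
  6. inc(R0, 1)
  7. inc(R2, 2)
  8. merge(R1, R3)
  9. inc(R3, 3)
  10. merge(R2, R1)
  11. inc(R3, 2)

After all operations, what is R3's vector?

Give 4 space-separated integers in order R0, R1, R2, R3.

Op 1: merge R2<->R1 -> R2=(0,0,0,0) R1=(0,0,0,0)
Op 2: merge R2<->R1 -> R2=(0,0,0,0) R1=(0,0,0,0)
Op 3: merge R3<->R0 -> R3=(0,0,0,0) R0=(0,0,0,0)
Op 4: merge R2<->R0 -> R2=(0,0,0,0) R0=(0,0,0,0)
Op 5: merge R2<->R3 -> R2=(0,0,0,0) R3=(0,0,0,0)
Op 6: inc R0 by 1 -> R0=(1,0,0,0) value=1
Op 7: inc R2 by 2 -> R2=(0,0,2,0) value=2
Op 8: merge R1<->R3 -> R1=(0,0,0,0) R3=(0,0,0,0)
Op 9: inc R3 by 3 -> R3=(0,0,0,3) value=3
Op 10: merge R2<->R1 -> R2=(0,0,2,0) R1=(0,0,2,0)
Op 11: inc R3 by 2 -> R3=(0,0,0,5) value=5

Answer: 0 0 0 5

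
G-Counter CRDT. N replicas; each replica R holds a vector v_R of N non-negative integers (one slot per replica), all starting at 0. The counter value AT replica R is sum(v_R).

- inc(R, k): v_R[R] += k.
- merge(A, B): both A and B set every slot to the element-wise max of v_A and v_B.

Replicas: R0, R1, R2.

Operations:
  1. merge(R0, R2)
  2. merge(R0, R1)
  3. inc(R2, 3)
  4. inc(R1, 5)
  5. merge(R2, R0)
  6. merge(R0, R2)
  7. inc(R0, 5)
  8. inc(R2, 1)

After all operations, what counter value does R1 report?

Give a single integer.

Op 1: merge R0<->R2 -> R0=(0,0,0) R2=(0,0,0)
Op 2: merge R0<->R1 -> R0=(0,0,0) R1=(0,0,0)
Op 3: inc R2 by 3 -> R2=(0,0,3) value=3
Op 4: inc R1 by 5 -> R1=(0,5,0) value=5
Op 5: merge R2<->R0 -> R2=(0,0,3) R0=(0,0,3)
Op 6: merge R0<->R2 -> R0=(0,0,3) R2=(0,0,3)
Op 7: inc R0 by 5 -> R0=(5,0,3) value=8
Op 8: inc R2 by 1 -> R2=(0,0,4) value=4

Answer: 5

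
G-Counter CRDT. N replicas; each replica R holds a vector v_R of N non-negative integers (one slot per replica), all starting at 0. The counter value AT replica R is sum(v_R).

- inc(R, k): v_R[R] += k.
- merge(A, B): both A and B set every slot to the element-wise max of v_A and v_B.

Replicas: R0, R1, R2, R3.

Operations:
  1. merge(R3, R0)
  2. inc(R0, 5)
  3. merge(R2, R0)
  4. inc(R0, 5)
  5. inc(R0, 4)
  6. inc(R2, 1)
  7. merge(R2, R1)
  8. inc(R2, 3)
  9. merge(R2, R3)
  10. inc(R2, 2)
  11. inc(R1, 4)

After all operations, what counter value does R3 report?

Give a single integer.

Answer: 9

Derivation:
Op 1: merge R3<->R0 -> R3=(0,0,0,0) R0=(0,0,0,0)
Op 2: inc R0 by 5 -> R0=(5,0,0,0) value=5
Op 3: merge R2<->R0 -> R2=(5,0,0,0) R0=(5,0,0,0)
Op 4: inc R0 by 5 -> R0=(10,0,0,0) value=10
Op 5: inc R0 by 4 -> R0=(14,0,0,0) value=14
Op 6: inc R2 by 1 -> R2=(5,0,1,0) value=6
Op 7: merge R2<->R1 -> R2=(5,0,1,0) R1=(5,0,1,0)
Op 8: inc R2 by 3 -> R2=(5,0,4,0) value=9
Op 9: merge R2<->R3 -> R2=(5,0,4,0) R3=(5,0,4,0)
Op 10: inc R2 by 2 -> R2=(5,0,6,0) value=11
Op 11: inc R1 by 4 -> R1=(5,4,1,0) value=10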